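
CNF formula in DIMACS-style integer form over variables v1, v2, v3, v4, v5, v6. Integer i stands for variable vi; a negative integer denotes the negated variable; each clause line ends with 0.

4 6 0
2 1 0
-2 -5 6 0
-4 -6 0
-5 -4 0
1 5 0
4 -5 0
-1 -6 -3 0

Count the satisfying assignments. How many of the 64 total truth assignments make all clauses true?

Satisfying assignments:
  v1=T v2=F v3=F v4=F v5=F v6=T
  v1=T v2=F v3=F v4=T v5=F v6=F
  v1=T v2=F v3=T v4=T v5=F v6=F
  v1=T v2=T v3=F v4=F v5=F v6=T
  v1=T v2=T v3=F v4=T v5=F v6=F
  v1=T v2=T v3=T v4=T v5=F v6=F
Count: 6.

6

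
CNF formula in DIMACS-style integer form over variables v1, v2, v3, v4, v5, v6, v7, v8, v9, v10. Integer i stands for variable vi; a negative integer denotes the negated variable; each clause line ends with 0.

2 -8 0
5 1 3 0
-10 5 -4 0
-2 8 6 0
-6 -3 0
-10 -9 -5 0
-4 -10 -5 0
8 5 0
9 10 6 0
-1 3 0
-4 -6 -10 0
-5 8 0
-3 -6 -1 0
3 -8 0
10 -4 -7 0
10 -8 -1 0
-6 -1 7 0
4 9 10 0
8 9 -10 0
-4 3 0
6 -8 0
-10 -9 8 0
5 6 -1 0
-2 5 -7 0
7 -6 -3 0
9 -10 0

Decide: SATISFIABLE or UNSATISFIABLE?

v10 = True:
  propagation gives v9=True, v5=False, v4=False, v8=True; an empty clause results — contradiction.
v10 = False:
  v6 = True:
    propagation gives v3=False, v1=False, v5=True, v8=True; an empty clause results — contradiction.
  v6 = False:
    propagation gives v9=True, v8=False, v2=False, v5=True; an empty clause results — contradiction.
Every branch closes, so no satisfying assignment exists.

UNSATISFIABLE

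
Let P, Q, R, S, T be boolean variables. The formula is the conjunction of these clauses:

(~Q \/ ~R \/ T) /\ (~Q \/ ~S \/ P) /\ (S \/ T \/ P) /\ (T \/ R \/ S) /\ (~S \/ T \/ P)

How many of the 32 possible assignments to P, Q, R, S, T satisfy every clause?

18

Split on S, then T.
  S=T, T=T: R free; 3 ways for (P,Q) × 2^1 = 6.
  S=T, T=F: remaining (P,Q,R) ∈ {(T,F,F); (T,F,T); (T,T,F)} — 3.
  S=F, T=T: P, Q, R free → 2^3 = 8.
  S=F, T=F: remaining (P,Q,R) ∈ {(T,F,T)} — 1.
Total: 6 + 3 + 8 + 1 = 18.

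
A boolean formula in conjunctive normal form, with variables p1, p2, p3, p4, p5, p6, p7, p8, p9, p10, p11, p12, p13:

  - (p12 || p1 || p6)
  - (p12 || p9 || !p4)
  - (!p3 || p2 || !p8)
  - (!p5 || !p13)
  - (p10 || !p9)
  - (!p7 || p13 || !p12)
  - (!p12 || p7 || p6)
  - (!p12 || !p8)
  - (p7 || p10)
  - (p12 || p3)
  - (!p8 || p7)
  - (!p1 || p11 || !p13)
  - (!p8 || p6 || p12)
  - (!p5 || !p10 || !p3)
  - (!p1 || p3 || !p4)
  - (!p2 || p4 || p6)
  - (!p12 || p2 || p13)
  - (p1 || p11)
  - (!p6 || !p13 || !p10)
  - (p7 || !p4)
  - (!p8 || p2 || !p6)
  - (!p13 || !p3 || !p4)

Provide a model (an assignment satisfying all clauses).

Pure literal: p5 appears only negated; assign p5 = False.
Branch on p1: take p1 = True.
Set p2 = True and propagate.
Branch on p3: take p3 = True.
The remaining clauses are satisfied by p4 = False, p6 = True, p7 = True, p8 = True, p9 = False, p10 = True, p11 = False, p12 = False, p13 = False.
Check each clause:
  1. (p1 || p12 || p6) — p1 is true.
  2. (p12 || p9 || !p4) — !p4 is true.
  3. (!p3 || p2 || !p8) — p2 is true.
  4. (!p5 || !p13) — !p5 is true.
  5. (!p9 || p10) — p10 is true.
  6. (!p12 || !p7 || p13) — !p12 is true.
  7. (!p12 || p6 || p7) — !p12 is true.
  8. (!p8 || !p12) — !p12 is true.
  9. (p10 || p7) — p10 is true.
  10. (p12 || p3) — p3 is true.
  11. (!p8 || p7) — p7 is true.
  12. (!p13 || p11 || !p1) — !p13 is true.
  13. (!p8 || p6 || p12) — p6 is true.
  14. (!p10 || !p5 || !p3) — !p5 is true.
  15. (!p1 || p3 || !p4) — p3 is true.
  16. (p4 || p6 || !p2) — p6 is true.
  17. (p13 || p2 || !p12) — p2 is true.
  18. (p1 || p11) — p1 is true.
  19. (!p13 || !p6 || !p10) — !p13 is true.
  20. (p7 || !p4) — !p4 is true.
  21. (!p6 || p2 || !p8) — p2 is true.
  22. (!p3 || !p13 || !p4) — !p13 is true.

p1=1  p2=1  p3=1  p4=0  p5=0  p6=1  p7=1  p8=1  p9=0  p10=1  p11=0  p12=0  p13=0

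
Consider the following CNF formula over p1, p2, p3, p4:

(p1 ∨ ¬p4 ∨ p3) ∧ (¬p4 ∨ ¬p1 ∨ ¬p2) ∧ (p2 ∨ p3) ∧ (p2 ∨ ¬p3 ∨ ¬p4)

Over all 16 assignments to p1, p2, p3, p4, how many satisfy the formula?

7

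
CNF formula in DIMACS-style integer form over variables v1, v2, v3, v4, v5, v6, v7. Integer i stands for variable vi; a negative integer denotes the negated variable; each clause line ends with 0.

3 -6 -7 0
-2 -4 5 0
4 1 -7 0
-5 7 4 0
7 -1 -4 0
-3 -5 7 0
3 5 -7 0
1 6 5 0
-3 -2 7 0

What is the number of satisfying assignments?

Case analysis on v7 and v5:
  v7=T, v5=T: v2 free; 9 ways for (v1,v3,v4,v6) × 2^1 = 18.
  v7=T, v5=F: 7 of the 32 assignments to (v1,v2,v3,v4,v6) work.
  v7=F, v5=T: remaining (v1,v2,v3,v4,v6) ∈ {(F,F,F,T,F); (F,F,F,T,T); (F,T,F,T,F); (F,T,F,T,T)} — 4.
  v7=F, v5=F: 11 of the 32 assignments to (v1,v2,v3,v4,v6) work.
Total: 18 + 7 + 4 + 11 = 40.

40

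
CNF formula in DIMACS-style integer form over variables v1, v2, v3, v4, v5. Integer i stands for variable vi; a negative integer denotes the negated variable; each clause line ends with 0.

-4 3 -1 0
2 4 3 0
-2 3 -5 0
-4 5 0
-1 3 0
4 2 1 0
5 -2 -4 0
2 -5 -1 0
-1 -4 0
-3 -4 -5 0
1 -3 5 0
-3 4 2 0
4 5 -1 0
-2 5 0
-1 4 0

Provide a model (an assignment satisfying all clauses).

v1 = False, v2 = False, v3 = False, v4 = True, v5 = True

Check each clause:
  1. {¬v4, ¬v1, v3} — ¬v1 is true.
  2. {v3, v4, v2} — v4 is true.
  3. {v3, ¬v2, ¬v5} — ¬v2 is true.
  4. {v5, ¬v4} — v5 is true.
  5. {¬v1, v3} — ¬v1 is true.
  6. {v1, v4, v2} — v4 is true.
  7. {¬v4, ¬v2, v5} — v5 is true.
  8. {v2, ¬v1, ¬v5} — ¬v1 is true.
  9. {¬v4, ¬v1} — ¬v1 is true.
  10. {¬v3, ¬v5, ¬v4} — ¬v3 is true.
  11. {v1, v5, ¬v3} — ¬v3 is true.
  12. {v4, v2, ¬v3} — v4 is true.
  13. {¬v1, v5, v4} — v4 is true.
  14. {v5, ¬v2} — v5 is true.
  15. {¬v1, v4} — v4 is true.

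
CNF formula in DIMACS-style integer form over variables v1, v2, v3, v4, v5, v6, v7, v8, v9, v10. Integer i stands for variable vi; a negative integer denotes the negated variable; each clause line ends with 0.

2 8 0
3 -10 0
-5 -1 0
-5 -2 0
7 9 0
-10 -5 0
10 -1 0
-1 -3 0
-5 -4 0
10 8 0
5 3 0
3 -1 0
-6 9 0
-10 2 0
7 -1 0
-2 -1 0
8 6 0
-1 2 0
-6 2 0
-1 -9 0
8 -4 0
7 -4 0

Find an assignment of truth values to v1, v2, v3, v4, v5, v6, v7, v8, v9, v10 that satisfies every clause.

v1=0  v2=1  v3=1  v4=1  v5=0  v6=0  v7=1  v8=1  v9=0  v10=0

v1 occurs only negated in the remaining clauses — set v1 = False.
Pure literal: v7 appears only positively; assign v7 = True.
Try v2 = True.
  then v5 is forced to False.
  then v3 is forced to True.
Set v4 = True and propagate.
  then v8 is forced to True.
For the remaining variables, v6 = False, v9 = False, v10 = False works.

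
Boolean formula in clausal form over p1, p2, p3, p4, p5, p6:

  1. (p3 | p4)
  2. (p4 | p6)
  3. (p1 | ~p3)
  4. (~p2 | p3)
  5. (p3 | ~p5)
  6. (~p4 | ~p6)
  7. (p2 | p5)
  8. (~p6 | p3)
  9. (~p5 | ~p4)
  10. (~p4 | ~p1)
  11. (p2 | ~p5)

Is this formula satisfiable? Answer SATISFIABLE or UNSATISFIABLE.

SATISFIABLE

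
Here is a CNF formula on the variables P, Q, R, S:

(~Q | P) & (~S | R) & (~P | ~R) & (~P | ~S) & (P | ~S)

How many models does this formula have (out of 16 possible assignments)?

Satisfying assignments:
  P=F Q=F R=F S=F
  P=F Q=F R=T S=F
  P=T Q=F R=F S=F
  P=T Q=T R=F S=F
Count: 4.

4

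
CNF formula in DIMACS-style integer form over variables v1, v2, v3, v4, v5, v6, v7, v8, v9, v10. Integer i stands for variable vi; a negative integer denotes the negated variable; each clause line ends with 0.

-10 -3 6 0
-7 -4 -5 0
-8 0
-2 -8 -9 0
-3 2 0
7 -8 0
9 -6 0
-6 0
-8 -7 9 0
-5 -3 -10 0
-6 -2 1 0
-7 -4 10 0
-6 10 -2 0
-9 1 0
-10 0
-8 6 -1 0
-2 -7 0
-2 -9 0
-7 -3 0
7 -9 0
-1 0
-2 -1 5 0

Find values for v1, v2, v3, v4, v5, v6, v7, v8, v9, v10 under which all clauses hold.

v1=0, v2=0, v3=0, v4=0, v5=0, v6=0, v7=1, v8=0, v9=0, v10=0

Check each clause:
  1. (v6 ∨ ¬v3 ∨ ¬v10) — ¬v3 is true.
  2. (¬v7 ∨ ¬v4 ∨ ¬v5) — ¬v5 is true.
  3. (¬v8) — ¬v8 is true.
  4. (¬v9 ∨ ¬v8 ∨ ¬v2) — ¬v8 is true.
  5. (¬v3 ∨ v2) — ¬v3 is true.
  6. (v7 ∨ ¬v8) — ¬v8 is true.
  7. (v9 ∨ ¬v6) — ¬v6 is true.
  8. (¬v6) — ¬v6 is true.
  9. (v9 ∨ ¬v7 ∨ ¬v8) — ¬v8 is true.
  10. (¬v10 ∨ ¬v5 ∨ ¬v3) — ¬v5 is true.
  11. (v1 ∨ ¬v2 ∨ ¬v6) — ¬v6 is true.
  12. (v10 ∨ ¬v4 ∨ ¬v7) — ¬v4 is true.
  13. (v10 ∨ ¬v6 ∨ ¬v2) — ¬v6 is true.
  14. (v1 ∨ ¬v9) — ¬v9 is true.
  15. (¬v10) — ¬v10 is true.
  16. (¬v8 ∨ ¬v1 ∨ v6) — ¬v8 is true.
  17. (¬v2 ∨ ¬v7) — ¬v2 is true.
  18. (¬v2 ∨ ¬v9) — ¬v2 is true.
  19. (¬v7 ∨ ¬v3) — ¬v3 is true.
  20. (v7 ∨ ¬v9) — ¬v9 is true.
  21. (¬v1) — ¬v1 is true.
  22. (v5 ∨ ¬v2 ∨ ¬v1) — ¬v2 is true.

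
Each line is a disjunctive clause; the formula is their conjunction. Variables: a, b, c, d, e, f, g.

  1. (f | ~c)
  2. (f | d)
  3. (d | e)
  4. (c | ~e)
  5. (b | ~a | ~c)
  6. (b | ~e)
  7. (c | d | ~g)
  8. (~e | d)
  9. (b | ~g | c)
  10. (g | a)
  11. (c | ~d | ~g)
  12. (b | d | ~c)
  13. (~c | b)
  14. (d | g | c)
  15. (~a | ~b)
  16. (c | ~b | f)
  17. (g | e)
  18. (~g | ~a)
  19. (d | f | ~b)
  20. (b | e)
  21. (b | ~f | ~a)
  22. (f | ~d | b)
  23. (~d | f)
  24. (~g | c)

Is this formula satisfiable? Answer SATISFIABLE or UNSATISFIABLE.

SATISFIABLE

Set a = False and propagate.
  then g is forced to True.
  then c is forced to True.
  then f is forced to True.
  then b is forced to True.
Branch on d: take d = True.
e is now unconstrained; take e = False.
So a=False, b=True, c=True, d=True, e=False, f=True, g=True is a satisfying assignment.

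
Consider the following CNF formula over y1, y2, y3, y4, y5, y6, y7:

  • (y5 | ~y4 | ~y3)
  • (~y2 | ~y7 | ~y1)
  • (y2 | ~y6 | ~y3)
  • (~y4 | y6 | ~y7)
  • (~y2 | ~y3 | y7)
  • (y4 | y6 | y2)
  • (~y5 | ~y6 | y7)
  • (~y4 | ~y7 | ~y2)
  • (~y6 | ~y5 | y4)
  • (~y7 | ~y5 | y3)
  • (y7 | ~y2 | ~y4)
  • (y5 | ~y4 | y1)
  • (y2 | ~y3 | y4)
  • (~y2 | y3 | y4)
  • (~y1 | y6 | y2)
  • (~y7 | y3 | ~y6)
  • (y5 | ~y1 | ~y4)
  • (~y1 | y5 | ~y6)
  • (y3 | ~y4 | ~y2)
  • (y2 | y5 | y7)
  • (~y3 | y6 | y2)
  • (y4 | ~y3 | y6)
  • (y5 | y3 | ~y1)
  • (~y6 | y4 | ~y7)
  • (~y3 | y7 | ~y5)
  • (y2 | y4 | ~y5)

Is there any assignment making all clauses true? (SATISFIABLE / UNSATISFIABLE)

SATISFIABLE

Try y1 = False.
Branch on y2: take y2 = False.
For the remaining variables, y3 = False, y4 = True, y5 = True, y6 = False, y7 = False works.
So y1 = False, y2 = False, y3 = False, y4 = True, y5 = True, y6 = False, y7 = False is a satisfying assignment.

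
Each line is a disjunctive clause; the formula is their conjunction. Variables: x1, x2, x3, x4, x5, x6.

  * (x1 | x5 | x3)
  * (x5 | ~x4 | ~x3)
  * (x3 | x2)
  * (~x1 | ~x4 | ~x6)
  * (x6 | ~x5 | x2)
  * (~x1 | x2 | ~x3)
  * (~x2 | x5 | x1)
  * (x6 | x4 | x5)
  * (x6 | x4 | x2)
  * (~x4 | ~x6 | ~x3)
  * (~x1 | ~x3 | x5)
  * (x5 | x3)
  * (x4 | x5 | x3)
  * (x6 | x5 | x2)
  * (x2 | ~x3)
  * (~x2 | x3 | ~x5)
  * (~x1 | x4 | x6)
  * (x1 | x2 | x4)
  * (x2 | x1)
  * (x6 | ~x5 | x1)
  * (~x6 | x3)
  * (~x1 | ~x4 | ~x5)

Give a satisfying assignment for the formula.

Set x1 = False and propagate.
  then x2 is forced to True.
  then x5 is forced to True.
  then x3 is forced to True.
  then x6 is forced to True.
  then x4 is forced to False.
Every clause has at least one true literal under this assignment.

x1=F, x2=T, x3=T, x4=F, x5=T, x6=T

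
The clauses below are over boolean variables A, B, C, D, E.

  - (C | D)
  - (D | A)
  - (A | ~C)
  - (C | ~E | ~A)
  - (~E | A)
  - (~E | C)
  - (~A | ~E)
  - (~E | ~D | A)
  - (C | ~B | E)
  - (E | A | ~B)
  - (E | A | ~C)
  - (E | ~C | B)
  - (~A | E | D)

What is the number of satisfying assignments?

3

The models are:
  A=F B=F C=F D=T E=F
  A=T B=F C=F D=T E=F
  A=T B=T C=T D=T E=F
Count: 3.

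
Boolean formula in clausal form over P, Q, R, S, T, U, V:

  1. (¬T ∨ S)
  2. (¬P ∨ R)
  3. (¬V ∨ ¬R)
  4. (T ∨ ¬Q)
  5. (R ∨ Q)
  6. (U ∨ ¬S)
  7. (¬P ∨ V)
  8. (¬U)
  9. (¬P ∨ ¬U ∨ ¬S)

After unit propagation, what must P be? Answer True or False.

False

Unit clause (¬U) sets U = False.
(¬S ∨ U): since U = False, the clause reduces to (¬S). S = False.
(¬T ∨ S): since S = False, the clause reduces to (¬T). T = False.
(T ∨ ¬Q): since T = False, the clause reduces to (¬Q). Q = False.
In (Q ∨ R), Q is now false; R must hold, so R = True.
From (¬V ∨ ¬R) and R = True: V = False.
(V ∨ ¬P) with V = False leaves only ¬P, so P = False.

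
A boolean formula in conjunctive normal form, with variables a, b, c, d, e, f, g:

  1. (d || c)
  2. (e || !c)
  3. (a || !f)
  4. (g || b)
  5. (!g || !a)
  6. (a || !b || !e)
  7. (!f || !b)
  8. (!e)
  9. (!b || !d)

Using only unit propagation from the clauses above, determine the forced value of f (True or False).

False

(!e) is a unit clause: e = False.
(!c || e) with e = False leaves only !c, so c = False.
In (d || c), c is now false; d must hold, so d = True.
In (!b || !d), !d is now false; !b must hold, so b = False.
From (g || b) and b = False: g = True.
From (!a || !g) and g = True: a = False.
In (!f || a), a is now false; !f must hold, so f = False.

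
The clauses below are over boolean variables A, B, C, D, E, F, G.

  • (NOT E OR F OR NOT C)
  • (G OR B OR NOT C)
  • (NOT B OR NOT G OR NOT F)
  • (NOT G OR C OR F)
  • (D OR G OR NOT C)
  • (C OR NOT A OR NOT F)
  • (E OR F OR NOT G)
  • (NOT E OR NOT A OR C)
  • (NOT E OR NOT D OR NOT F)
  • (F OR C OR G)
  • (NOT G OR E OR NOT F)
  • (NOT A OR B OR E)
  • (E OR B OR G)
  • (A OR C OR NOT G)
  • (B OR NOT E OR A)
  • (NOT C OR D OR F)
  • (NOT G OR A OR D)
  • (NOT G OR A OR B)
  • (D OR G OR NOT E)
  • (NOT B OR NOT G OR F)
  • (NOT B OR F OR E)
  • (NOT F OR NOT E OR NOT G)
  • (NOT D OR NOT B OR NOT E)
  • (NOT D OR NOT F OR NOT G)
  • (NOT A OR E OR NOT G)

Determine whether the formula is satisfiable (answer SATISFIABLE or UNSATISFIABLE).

SATISFIABLE

Set A = False and propagate.
The remaining clauses are satisfied by B = True, C = False, D = False, E = False, F = True, G = False.
So A = F, B = T, C = F, D = F, E = F, F = T, G = F is a satisfying assignment.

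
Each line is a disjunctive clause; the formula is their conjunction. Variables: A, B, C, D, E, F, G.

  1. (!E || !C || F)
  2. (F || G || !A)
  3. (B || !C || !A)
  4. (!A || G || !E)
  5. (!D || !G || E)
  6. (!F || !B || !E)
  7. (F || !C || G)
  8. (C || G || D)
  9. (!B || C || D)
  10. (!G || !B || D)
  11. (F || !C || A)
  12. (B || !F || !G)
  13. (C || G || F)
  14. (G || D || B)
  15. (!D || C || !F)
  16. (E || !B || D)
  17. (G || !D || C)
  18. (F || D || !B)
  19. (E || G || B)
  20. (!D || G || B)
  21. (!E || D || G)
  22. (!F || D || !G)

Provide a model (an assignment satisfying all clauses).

A = T, B = F, C = F, D = T, E = T, F = F, G = T

Set A = True and propagate.
Set B = False and propagate.
  then C is forced to False.
The remaining clauses are satisfied by D = True, E = True, F = False, G = True.
Every clause has at least one true literal under this assignment.
Check each clause:
  1. (!C || !E || F) — !C is true.
  2. (G || F || !A) — G is true.
  3. (B || !A || !C) — !C is true.
  4. (G || !E || !A) — G is true.
  5. (!G || E || !D) — E is true.
  6. (!E || !F || !B) — !F is true.
  7. (!C || G || F) — !C is true.
  8. (G || C || D) — D is true.
  9. (C || D || !B) — D is true.
  10. (!G || D || !B) — D is true.
  11. (!C || F || A) — A is true.
  12. (B || !G || !F) — !F is true.
  13. (C || F || G) — G is true.
  14. (D || G || B) — D is true.
  15. (C || !D || !F) — !F is true.
  16. (D || E || !B) — D is true.
  17. (G || C || !D) — G is true.
  18. (F || !B || D) — D is true.
  19. (G || E || B) — E is true.
  20. (!D || B || G) — G is true.
  21. (!E || D || G) — D is true.
  22. (!F || !G || D) — !F is true.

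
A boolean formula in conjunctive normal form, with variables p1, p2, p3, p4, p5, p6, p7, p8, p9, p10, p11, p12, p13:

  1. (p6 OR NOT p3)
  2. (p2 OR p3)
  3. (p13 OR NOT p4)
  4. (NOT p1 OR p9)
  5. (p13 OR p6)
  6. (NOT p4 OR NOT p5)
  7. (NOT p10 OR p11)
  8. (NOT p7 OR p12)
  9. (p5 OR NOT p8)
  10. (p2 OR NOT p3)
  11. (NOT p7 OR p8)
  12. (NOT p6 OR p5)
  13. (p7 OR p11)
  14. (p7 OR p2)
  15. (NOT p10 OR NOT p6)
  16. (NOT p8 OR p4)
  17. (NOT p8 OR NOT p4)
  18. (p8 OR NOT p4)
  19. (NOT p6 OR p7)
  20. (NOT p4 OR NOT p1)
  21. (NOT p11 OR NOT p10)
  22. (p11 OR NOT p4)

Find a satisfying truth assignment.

p1 = F, p2 = T, p3 = F, p4 = F, p5 = T, p6 = F, p7 = F, p8 = F, p9 = T, p10 = F, p11 = T, p12 = F, p13 = T

Check each clause:
  1. (p6 OR NOT p3) — NOT p3 is true.
  2. (p2 OR p3) — p2 is true.
  3. (NOT p4 OR p13) — NOT p4 is true.
  4. (p9 OR NOT p1) — p9 is true.
  5. (p13 OR p6) — p13 is true.
  6. (NOT p5 OR NOT p4) — NOT p4 is true.
  7. (NOT p10 OR p11) — p11 is true.
  8. (NOT p7 OR p12) — NOT p7 is true.
  9. (NOT p8 OR p5) — NOT p8 is true.
  10. (NOT p3 OR p2) — p2 is true.
  11. (NOT p7 OR p8) — NOT p7 is true.
  12. (p5 OR NOT p6) — NOT p6 is true.
  13. (p11 OR p7) — p11 is true.
  14. (p7 OR p2) — p2 is true.
  15. (NOT p10 OR NOT p6) — NOT p6 is true.
  16. (NOT p8 OR p4) — NOT p8 is true.
  17. (NOT p8 OR NOT p4) — NOT p8 is true.
  18. (NOT p4 OR p8) — NOT p4 is true.
  19. (p7 OR NOT p6) — NOT p6 is true.
  20. (NOT p4 OR NOT p1) — NOT p4 is true.
  21. (NOT p11 OR NOT p10) — NOT p10 is true.
  22. (p11 OR NOT p4) — p11 is true.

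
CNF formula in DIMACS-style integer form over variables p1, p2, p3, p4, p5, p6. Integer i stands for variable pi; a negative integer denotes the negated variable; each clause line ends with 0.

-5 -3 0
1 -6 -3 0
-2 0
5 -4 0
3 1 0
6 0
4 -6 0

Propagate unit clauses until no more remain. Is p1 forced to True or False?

(NOT p2) is a unit clause: p2 = False.
Unit clause (p6) sets p6 = True.
(p4 OR NOT p6) with p6 = True leaves only p4, so p4 = True.
(NOT p4 OR p5): since p4 = True, the clause reduces to (p5). p5 = True.
From (NOT p5 OR NOT p3) and p5 = True: p3 = False.
(p1 OR p3) with p3 = False leaves only p1, so p1 = True.

True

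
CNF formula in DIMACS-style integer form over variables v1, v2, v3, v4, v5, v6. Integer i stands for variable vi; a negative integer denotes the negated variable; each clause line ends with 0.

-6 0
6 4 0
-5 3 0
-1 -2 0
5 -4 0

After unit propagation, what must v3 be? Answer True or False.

Unit clause (~v6) sets v6 = False.
(v4 \/ v6): since v6 = False, the clause reduces to (v4). v4 = True.
(v5 \/ ~v4) with v4 = True leaves only v5, so v5 = True.
In (v3 \/ ~v5), ~v5 is now false; v3 must hold, so v3 = True.

True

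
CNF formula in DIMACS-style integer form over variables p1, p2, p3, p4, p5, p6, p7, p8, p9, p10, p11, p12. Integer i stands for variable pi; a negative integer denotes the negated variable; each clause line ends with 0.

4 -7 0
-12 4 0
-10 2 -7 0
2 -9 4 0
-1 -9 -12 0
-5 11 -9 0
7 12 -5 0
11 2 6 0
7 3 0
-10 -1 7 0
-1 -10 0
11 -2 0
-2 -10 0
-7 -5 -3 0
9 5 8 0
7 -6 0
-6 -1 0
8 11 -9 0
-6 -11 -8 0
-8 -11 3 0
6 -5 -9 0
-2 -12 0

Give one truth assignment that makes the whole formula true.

p4 occurs only positively in the remaining clauses — set p4 = True.
Pure literal: p10 appears only negated; assign p10 = False.
Branch on p1: take p1 = True.
  then p6 is forced to False.
Try p2 = True.
  then p11 is forced to True.
  then p12 is forced to False.
The remaining clauses are satisfied by p3 = True, p5 = False, p7 = True, p8 = False, p9 = True.

p1 = T, p2 = T, p3 = T, p4 = T, p5 = F, p6 = F, p7 = T, p8 = F, p9 = T, p10 = F, p11 = T, p12 = F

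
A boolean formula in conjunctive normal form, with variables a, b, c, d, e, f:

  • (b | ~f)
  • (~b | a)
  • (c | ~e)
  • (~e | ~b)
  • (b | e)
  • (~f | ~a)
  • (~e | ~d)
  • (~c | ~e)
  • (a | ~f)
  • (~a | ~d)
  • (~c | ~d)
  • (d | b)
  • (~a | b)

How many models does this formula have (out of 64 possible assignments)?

Satisfying assignments:
  a=1 b=1 c=0 d=0 e=0 f=0
  a=1 b=1 c=1 d=0 e=0 f=0
Count: 2.

2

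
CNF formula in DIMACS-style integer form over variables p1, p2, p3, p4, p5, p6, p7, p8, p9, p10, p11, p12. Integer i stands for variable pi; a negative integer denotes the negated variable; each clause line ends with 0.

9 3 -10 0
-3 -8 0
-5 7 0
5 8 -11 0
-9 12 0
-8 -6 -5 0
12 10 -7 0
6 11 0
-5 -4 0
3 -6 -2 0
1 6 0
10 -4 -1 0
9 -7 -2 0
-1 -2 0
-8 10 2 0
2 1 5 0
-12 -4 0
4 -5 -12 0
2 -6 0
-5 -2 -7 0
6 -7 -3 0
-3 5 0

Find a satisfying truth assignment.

p1=True, p2=False, p3=False, p4=False, p5=False, p6=False, p7=False, p8=True, p9=True, p10=True, p11=True, p12=True

Check each clause:
  1. (p9 ∨ p3 ∨ ¬p10) — p9 is true.
  2. (¬p3 ∨ ¬p8) — ¬p3 is true.
  3. (¬p5 ∨ p7) — ¬p5 is true.
  4. (¬p11 ∨ p5 ∨ p8) — p8 is true.
  5. (p12 ∨ ¬p9) — p12 is true.
  6. (¬p6 ∨ ¬p8 ∨ ¬p5) — ¬p6 is true.
  7. (p12 ∨ ¬p7 ∨ p10) — ¬p7 is true.
  8. (p11 ∨ p6) — p11 is true.
  9. (¬p4 ∨ ¬p5) — ¬p5 is true.
  10. (¬p2 ∨ ¬p6 ∨ p3) — ¬p6 is true.
  11. (p6 ∨ p1) — p1 is true.
  12. (p10 ∨ ¬p4 ∨ ¬p1) — p10 is true.
  13. (¬p7 ∨ p9 ∨ ¬p2) — ¬p7 is true.
  14. (¬p2 ∨ ¬p1) — ¬p2 is true.
  15. (¬p8 ∨ p2 ∨ p10) — p10 is true.
  16. (p2 ∨ p1 ∨ p5) — p1 is true.
  17. (¬p12 ∨ ¬p4) — ¬p4 is true.
  18. (¬p12 ∨ p4 ∨ ¬p5) — ¬p5 is true.
  19. (p2 ∨ ¬p6) — ¬p6 is true.
  20. (¬p5 ∨ ¬p7 ∨ ¬p2) — ¬p7 is true.
  21. (¬p7 ∨ p6 ∨ ¬p3) — ¬p7 is true.
  22. (¬p3 ∨ p5) — ¬p3 is true.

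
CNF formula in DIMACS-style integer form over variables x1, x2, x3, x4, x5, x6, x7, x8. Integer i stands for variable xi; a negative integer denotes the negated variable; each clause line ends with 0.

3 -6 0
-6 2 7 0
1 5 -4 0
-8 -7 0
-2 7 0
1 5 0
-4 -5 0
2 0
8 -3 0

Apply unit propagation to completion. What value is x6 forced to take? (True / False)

False

Unit clause (x2) sets x2 = True.
(¬x2 ∨ x7): since x2 = True, the clause reduces to (x7). x7 = True.
From (¬x7 ∨ ¬x8) and x7 = True: x8 = False.
(x8 ∨ ¬x3): since x8 = False, the clause reduces to (¬x3). x3 = False.
(¬x6 ∨ x3): since x3 = False, the clause reduces to (¬x6). x6 = False.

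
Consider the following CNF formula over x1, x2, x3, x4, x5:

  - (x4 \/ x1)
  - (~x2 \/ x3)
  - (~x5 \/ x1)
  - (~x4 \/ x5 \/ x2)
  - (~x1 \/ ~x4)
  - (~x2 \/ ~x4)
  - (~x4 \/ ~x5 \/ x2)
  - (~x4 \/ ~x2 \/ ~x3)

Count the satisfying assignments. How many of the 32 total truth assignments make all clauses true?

Satisfying assignments:
  x1=T x2=F x3=F x4=F x5=F
  x1=T x2=F x3=F x4=F x5=T
  x1=T x2=F x3=T x4=F x5=F
  x1=T x2=F x3=T x4=F x5=T
  x1=T x2=T x3=T x4=F x5=F
  x1=T x2=T x3=T x4=F x5=T
That's 6 in total.

6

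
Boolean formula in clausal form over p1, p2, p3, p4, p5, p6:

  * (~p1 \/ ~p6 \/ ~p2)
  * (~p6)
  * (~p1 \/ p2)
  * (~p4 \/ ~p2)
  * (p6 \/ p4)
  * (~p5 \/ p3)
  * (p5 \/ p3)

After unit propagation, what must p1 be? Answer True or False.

(~p6) is a unit clause: p6 = False.
In (p6 \/ p4), p6 is now false; p4 must hold, so p4 = True.
From (~p4 \/ ~p2) and p4 = True: p2 = False.
From (p2 \/ ~p1) and p2 = False: p1 = False.

False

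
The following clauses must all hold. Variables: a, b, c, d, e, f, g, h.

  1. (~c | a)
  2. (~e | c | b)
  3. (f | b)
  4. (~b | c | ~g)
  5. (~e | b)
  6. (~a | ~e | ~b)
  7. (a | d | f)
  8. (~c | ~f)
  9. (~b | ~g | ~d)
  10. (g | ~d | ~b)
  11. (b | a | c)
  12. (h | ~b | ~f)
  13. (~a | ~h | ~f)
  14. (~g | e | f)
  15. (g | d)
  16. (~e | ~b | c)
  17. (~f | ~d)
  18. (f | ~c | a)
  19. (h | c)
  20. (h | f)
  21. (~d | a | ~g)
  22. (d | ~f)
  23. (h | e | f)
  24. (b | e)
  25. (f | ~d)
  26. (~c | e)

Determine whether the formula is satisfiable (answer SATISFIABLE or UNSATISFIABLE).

UNSATISFIABLE

f = True:
  propagation gives c=False, d=False; an empty clause results — contradiction.
f = False:
  propagation gives b=True, h=True, d=False, a=True; an empty clause results — contradiction.
Every branch closes, so no satisfying assignment exists.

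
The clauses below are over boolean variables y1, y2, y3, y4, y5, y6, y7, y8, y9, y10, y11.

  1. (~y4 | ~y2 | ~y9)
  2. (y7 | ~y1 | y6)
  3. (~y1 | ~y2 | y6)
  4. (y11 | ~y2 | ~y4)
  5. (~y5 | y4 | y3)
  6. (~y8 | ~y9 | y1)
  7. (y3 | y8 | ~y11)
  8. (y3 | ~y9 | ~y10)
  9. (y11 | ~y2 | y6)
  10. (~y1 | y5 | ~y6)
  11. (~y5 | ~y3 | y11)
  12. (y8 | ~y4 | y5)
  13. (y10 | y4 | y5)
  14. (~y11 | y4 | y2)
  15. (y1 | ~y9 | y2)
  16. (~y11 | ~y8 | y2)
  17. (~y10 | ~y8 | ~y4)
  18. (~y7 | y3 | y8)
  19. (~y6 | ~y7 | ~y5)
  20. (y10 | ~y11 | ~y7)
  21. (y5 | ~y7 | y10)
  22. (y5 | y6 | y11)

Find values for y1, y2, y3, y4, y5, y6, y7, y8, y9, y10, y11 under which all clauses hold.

Pure literal: y9 appears only negated; assign y9 = False.
Try y1 = True.
Set y2 = False and propagate.
Set y3 = True and propagate.
The remaining clauses are satisfied by y4 = True, y5 = True, y6 = True, y7 = False, y8 = False, y10 = True, y11 = True.

y1 = 1, y2 = 0, y3 = 1, y4 = 1, y5 = 1, y6 = 1, y7 = 0, y8 = 0, y9 = 0, y10 = 1, y11 = 1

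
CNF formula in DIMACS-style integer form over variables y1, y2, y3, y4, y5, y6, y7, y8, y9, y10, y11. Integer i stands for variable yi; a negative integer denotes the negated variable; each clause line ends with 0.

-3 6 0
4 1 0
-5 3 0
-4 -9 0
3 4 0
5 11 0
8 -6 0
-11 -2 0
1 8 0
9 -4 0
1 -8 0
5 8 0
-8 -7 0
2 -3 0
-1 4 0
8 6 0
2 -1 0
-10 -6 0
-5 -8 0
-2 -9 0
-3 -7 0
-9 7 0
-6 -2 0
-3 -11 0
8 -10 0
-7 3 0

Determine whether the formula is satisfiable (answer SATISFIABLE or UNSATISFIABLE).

y8 = True:
  propagation gives y1=True, y7=False, y4=True, y9=False; an empty clause results — contradiction.
y8 = False:
  propagation gives y6=False; an empty clause results — contradiction.
Every branch closes, so no satisfying assignment exists.

UNSATISFIABLE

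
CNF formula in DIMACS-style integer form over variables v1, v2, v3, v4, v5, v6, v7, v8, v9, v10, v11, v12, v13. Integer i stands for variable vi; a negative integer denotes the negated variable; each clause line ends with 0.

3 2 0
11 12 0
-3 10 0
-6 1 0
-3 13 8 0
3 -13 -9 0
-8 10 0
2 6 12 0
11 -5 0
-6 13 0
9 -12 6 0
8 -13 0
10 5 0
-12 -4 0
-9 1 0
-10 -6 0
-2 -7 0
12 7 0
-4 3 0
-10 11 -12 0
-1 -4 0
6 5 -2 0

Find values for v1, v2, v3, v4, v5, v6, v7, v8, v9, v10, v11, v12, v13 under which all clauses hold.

Pure literal: v4 appears only negated; assign v4 = False.
v11 occurs only positively in the remaining clauses — set v11 = True.
Set v1 = True and propagate.
The remaining clauses are satisfied by v2 = False, v3 = True, v5 = True, v6 = False, v7 = True, v8 = True, v9 = True, v10 = True, v12 = True, v13 = False.
Check each clause:
  1. (v3 ∨ v2) — v3 is true.
  2. (v12 ∨ v11) — v11 is true.
  3. (v10 ∨ ¬v3) — v10 is true.
  4. (¬v6 ∨ v1) — v1 is true.
  5. (¬v3 ∨ v13 ∨ v8) — v8 is true.
  6. (v3 ∨ ¬v9 ∨ ¬v13) — v3 is true.
  7. (¬v8 ∨ v10) — v10 is true.
  8. (v12 ∨ v6 ∨ v2) — v12 is true.
  9. (v11 ∨ ¬v5) — v11 is true.
  10. (¬v6 ∨ v13) — ¬v6 is true.
  11. (¬v12 ∨ v9 ∨ v6) — v9 is true.
  12. (v8 ∨ ¬v13) — v8 is true.
  13. (v5 ∨ v10) — v10 is true.
  14. (¬v12 ∨ ¬v4) — ¬v4 is true.
  15. (¬v9 ∨ v1) — v1 is true.
  16. (¬v10 ∨ ¬v6) — ¬v6 is true.
  17. (¬v7 ∨ ¬v2) — ¬v2 is true.
  18. (v12 ∨ v7) — v12 is true.
  19. (v3 ∨ ¬v4) — v3 is true.
  20. (¬v10 ∨ v11 ∨ ¬v12) — v11 is true.
  21. (¬v4 ∨ ¬v1) — ¬v4 is true.
  22. (¬v2 ∨ v5 ∨ v6) — v5 is true.

v1=True  v2=False  v3=True  v4=False  v5=True  v6=False  v7=True  v8=True  v9=True  v10=True  v11=True  v12=True  v13=False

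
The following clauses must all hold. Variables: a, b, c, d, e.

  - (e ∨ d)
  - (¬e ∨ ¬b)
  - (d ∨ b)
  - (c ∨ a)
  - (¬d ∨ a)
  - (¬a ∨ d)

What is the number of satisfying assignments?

6

Satisfying assignments:
  a=1 b=0 c=0 d=1 e=0
  a=1 b=0 c=0 d=1 e=1
  a=1 b=0 c=1 d=1 e=0
  a=1 b=0 c=1 d=1 e=1
  a=1 b=1 c=0 d=1 e=0
  a=1 b=1 c=1 d=1 e=0
That's 6 in total.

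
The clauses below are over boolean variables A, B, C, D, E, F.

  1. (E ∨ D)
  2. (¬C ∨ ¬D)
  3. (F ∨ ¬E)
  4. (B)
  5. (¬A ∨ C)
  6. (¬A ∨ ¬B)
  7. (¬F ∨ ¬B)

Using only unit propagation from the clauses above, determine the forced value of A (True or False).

False

Unit clause (B) sets B = True.
(¬A ∨ ¬B) with B = True leaves only ¬A, so A = False.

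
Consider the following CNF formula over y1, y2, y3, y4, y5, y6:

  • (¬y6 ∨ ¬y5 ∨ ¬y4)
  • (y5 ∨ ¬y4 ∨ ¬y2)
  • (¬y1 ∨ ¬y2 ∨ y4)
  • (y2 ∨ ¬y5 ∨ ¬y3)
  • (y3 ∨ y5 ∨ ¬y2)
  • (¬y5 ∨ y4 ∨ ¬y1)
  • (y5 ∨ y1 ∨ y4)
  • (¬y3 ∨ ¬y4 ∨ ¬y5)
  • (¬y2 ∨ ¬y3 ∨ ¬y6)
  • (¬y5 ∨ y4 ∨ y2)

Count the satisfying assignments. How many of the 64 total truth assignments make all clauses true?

19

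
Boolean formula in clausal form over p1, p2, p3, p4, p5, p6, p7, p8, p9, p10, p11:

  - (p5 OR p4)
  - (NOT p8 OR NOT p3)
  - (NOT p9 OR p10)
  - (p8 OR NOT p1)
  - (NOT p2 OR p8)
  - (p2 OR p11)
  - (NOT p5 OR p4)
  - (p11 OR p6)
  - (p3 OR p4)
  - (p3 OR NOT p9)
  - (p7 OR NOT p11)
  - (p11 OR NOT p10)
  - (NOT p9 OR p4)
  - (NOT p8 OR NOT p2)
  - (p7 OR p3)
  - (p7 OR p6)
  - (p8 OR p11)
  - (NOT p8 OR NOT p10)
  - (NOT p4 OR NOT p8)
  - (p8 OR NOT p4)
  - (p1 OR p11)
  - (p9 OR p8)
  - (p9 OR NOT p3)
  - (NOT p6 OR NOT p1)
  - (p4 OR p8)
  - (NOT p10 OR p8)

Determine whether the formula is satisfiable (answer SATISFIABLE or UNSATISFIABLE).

p8 = True:
  propagation gives p3=False, p4=True; an empty clause results — contradiction.
p8 = False:
  propagation gives p1=False, p2=False, p11=True, p7=True; an empty clause results — contradiction.
Every branch closes, so no satisfying assignment exists.

UNSATISFIABLE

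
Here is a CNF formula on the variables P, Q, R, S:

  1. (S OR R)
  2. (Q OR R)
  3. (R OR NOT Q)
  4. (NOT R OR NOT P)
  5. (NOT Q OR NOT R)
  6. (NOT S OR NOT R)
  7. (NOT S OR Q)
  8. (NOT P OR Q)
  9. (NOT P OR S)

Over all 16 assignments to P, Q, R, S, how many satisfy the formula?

The models are:
  P=0 Q=0 R=1 S=0
That's 1 in total.

1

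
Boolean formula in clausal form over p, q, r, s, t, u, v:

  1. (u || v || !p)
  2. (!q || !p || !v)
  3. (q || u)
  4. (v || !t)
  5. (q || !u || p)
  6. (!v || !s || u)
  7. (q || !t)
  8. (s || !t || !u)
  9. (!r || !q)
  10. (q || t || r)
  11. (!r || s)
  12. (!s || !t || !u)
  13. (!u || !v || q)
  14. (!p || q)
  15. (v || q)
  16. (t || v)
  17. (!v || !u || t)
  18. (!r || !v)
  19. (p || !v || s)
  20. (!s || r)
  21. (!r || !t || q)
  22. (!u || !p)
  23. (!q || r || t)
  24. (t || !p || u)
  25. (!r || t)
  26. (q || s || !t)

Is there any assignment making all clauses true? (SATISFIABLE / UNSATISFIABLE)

UNSATISFIABLE

q = True:
  propagation gives r=False, s=False, t=True, v=True; an empty clause results — contradiction.
q = False:
  propagation gives u=True, p=True; an empty clause results — contradiction.
Every branch closes, so no satisfying assignment exists.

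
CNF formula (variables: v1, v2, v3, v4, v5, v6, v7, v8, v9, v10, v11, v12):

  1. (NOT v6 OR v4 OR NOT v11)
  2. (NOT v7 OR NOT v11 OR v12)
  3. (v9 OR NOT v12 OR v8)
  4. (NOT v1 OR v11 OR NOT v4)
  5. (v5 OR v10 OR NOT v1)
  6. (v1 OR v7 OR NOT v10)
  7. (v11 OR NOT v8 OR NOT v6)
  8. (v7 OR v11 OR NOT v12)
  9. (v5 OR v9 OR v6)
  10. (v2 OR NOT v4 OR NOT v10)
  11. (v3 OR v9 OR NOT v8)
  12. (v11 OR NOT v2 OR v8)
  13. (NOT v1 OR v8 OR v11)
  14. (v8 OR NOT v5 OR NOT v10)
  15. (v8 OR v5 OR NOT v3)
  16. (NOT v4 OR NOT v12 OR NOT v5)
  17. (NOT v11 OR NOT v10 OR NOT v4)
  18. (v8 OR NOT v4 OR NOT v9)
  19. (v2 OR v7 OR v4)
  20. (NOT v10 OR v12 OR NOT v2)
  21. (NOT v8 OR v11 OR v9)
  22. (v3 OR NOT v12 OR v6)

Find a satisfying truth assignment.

v1=0  v2=1  v3=1  v4=0  v5=1  v6=0  v7=1  v8=0  v9=1  v10=0  v11=1  v12=1

Check each clause:
  1. (v4 OR NOT v6 OR NOT v11) — NOT v6 is true.
  2. (v12 OR NOT v7 OR NOT v11) — v12 is true.
  3. (v8 OR v9 OR NOT v12) — v9 is true.
  4. (NOT v1 OR NOT v4 OR v11) — v11 is true.
  5. (v10 OR v5 OR NOT v1) — v5 is true.
  6. (NOT v10 OR v1 OR v7) — NOT v10 is true.
  7. (NOT v8 OR v11 OR NOT v6) — NOT v8 is true.
  8. (NOT v12 OR v11 OR v7) — v11 is true.
  9. (v9 OR v5 OR v6) — v9 is true.
  10. (NOT v4 OR v2 OR NOT v10) — v2 is true.
  11. (v9 OR NOT v8 OR v3) — NOT v8 is true.
  12. (NOT v2 OR v11 OR v8) — v11 is true.
  13. (v11 OR NOT v1 OR v8) — v11 is true.
  14. (v8 OR NOT v5 OR NOT v10) — NOT v10 is true.
  15. (NOT v3 OR v8 OR v5) — v5 is true.
  16. (NOT v4 OR NOT v5 OR NOT v12) — NOT v4 is true.
  17. (NOT v4 OR NOT v10 OR NOT v11) — NOT v4 is true.
  18. (v8 OR NOT v9 OR NOT v4) — NOT v4 is true.
  19. (v4 OR v7 OR v2) — v2 is true.
  20. (NOT v2 OR v12 OR NOT v10) — v12 is true.
  21. (NOT v8 OR v11 OR v9) — NOT v8 is true.
  22. (v3 OR v6 OR NOT v12) — v3 is true.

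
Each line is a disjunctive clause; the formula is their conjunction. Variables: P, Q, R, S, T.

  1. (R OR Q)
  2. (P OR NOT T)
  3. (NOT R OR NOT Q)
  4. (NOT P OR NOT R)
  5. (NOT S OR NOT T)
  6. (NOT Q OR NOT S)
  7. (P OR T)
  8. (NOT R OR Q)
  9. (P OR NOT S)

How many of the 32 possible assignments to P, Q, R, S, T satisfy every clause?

2

Satisfying assignments:
  P=T Q=T R=F S=F T=F
  P=T Q=T R=F S=F T=T
Count: 2.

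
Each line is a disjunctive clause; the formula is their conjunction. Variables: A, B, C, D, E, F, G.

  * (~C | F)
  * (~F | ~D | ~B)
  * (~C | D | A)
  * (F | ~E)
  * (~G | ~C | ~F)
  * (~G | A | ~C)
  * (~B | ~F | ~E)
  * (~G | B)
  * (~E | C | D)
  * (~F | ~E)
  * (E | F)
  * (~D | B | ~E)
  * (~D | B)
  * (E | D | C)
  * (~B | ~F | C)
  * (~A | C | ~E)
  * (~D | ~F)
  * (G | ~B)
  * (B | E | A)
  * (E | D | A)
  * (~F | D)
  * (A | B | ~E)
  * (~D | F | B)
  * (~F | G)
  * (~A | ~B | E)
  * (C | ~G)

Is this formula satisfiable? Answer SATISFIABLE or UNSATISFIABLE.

E = True:
  propagation gives F=True; an empty clause results — contradiction.
E = False:
  propagation gives F=True, D=False; an empty clause results — contradiction.
Every branch closes, so no satisfying assignment exists.

UNSATISFIABLE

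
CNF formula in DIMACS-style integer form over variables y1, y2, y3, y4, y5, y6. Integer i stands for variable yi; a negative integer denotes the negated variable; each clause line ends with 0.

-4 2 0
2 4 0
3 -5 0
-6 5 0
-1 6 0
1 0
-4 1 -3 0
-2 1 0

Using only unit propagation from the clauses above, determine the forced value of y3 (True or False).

Unit clause (y1) sets y1 = True.
From (y6 \/ ~y1) and y1 = True: y6 = True.
From (~y6 \/ y5) and y6 = True: y5 = True.
In (~y5 \/ y3), ~y5 is now false; y3 must hold, so y3 = True.

True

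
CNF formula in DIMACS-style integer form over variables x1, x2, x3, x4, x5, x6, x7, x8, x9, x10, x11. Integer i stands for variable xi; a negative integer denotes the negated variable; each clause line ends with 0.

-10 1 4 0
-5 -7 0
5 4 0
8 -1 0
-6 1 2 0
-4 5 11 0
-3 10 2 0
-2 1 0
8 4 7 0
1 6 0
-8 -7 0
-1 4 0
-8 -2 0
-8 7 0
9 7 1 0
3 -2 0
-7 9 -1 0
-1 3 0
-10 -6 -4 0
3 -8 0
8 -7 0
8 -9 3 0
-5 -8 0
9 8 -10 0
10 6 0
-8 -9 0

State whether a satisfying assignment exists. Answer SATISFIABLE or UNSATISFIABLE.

UNSATISFIABLE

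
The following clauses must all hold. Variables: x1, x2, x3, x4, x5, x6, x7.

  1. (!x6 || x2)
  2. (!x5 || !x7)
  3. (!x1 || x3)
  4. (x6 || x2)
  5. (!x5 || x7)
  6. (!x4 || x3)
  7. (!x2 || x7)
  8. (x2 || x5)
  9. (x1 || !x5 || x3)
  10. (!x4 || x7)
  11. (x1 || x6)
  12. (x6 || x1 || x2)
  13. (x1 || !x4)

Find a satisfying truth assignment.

x1 = T, x2 = T, x3 = T, x4 = F, x5 = F, x6 = F, x7 = T

x3 occurs only positively in the remaining clauses — set x3 = True.
Pure literal: x4 appears only negated; assign x4 = False.
Set x1 = True and propagate.
Try x2 = True.
  then x7 is forced to True.
  then x5 is forced to False.
x6 is now unconstrained; take x6 = False.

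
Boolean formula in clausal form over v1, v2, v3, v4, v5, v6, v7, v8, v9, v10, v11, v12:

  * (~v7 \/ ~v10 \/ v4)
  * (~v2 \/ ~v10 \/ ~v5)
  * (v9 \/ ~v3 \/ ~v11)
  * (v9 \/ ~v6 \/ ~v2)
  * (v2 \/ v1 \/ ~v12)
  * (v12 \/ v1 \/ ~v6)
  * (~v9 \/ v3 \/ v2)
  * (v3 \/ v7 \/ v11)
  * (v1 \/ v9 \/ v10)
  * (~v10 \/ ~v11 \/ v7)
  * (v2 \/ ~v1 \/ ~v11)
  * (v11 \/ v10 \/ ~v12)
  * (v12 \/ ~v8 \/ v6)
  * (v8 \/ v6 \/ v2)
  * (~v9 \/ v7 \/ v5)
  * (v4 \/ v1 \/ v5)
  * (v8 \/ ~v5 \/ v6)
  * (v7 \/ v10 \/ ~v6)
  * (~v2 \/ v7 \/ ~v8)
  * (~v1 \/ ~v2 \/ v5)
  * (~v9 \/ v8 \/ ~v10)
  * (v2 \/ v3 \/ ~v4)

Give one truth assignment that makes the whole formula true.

v1=1, v2=0, v3=1, v4=1, v5=0, v6=1, v7=1, v8=1, v9=1, v10=1, v11=0, v12=1

Check each clause:
  1. (~v10 \/ ~v7 \/ v4) — v4 is true.
  2. (~v10 \/ ~v5 \/ ~v2) — ~v5 is true.
  3. (v9 \/ ~v11 \/ ~v3) — v9 is true.
  4. (~v2 \/ v9 \/ ~v6) — v9 is true.
  5. (~v12 \/ v2 \/ v1) — v1 is true.
  6. (v12 \/ v1 \/ ~v6) — v1 is true.
  7. (v2 \/ v3 \/ ~v9) — v3 is true.
  8. (v11 \/ v7 \/ v3) — v3 is true.
  9. (v10 \/ v9 \/ v1) — v1 is true.
  10. (v7 \/ ~v11 \/ ~v10) — ~v11 is true.
  11. (~v11 \/ ~v1 \/ v2) — ~v11 is true.
  12. (~v12 \/ v10 \/ v11) — v10 is true.
  13. (v12 \/ ~v8 \/ v6) — v12 is true.
  14. (v8 \/ v2 \/ v6) — v8 is true.
  15. (~v9 \/ v5 \/ v7) — v7 is true.
  16. (v1 \/ v4 \/ v5) — v1 is true.
  17. (~v5 \/ v6 \/ v8) — v8 is true.
  18. (~v6 \/ v10 \/ v7) — v10 is true.
  19. (~v8 \/ v7 \/ ~v2) — ~v2 is true.
  20. (v5 \/ ~v1 \/ ~v2) — ~v2 is true.
  21. (~v10 \/ ~v9 \/ v8) — v8 is true.
  22. (~v4 \/ v2 \/ v3) — v3 is true.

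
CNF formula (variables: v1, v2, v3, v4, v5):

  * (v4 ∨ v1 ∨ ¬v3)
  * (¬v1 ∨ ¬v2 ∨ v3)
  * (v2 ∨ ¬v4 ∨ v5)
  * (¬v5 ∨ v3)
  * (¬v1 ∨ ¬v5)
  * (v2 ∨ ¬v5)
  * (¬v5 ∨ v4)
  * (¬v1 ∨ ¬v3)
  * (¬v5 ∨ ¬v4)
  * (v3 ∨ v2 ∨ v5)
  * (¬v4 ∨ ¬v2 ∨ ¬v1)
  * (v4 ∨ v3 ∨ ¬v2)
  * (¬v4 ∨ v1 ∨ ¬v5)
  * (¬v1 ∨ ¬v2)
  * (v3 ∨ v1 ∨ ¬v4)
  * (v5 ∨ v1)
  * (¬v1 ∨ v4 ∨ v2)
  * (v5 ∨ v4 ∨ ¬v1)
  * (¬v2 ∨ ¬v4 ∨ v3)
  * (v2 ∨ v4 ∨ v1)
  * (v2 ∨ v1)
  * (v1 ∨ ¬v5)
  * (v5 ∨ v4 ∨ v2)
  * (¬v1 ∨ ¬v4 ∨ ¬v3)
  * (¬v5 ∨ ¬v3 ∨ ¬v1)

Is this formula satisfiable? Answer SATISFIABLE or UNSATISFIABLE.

UNSATISFIABLE

v1 = True:
  propagation gives v5=False, v3=False, v2=False; an empty clause results — contradiction.
v1 = False:
  propagation gives v5=True; an empty clause results — contradiction.
Every branch closes, so no satisfying assignment exists.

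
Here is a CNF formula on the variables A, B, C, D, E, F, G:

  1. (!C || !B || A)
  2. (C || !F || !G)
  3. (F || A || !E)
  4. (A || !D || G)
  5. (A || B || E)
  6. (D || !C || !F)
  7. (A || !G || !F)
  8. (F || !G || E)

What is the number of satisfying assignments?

Split on A, then F.
  A=1, F=1: B, E free; 4 ways for (C,D,G) × 2^2 = 16.
  A=1, F=0: B, C, D free; 3 ways for (E,G) × 2^3 = 24.
  A=0, F=1: remaining (B,C,D,E,G) ∈ {(0,0,0,1,0); (1,0,0,0,0); (1,0,0,1,0)} — 3.
  A=0, F=0: remaining (B,C,D,E,G) ∈ {(1,0,0,0,0)} — 1.
Total: 16 + 24 + 3 + 1 = 44.

44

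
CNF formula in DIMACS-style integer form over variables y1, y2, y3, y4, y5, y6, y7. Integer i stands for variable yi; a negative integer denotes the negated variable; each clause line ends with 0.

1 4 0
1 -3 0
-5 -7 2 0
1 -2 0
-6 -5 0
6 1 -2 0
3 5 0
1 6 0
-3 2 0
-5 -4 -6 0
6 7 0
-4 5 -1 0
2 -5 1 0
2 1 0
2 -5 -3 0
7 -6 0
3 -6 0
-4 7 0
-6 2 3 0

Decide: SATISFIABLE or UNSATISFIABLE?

Branch on y1: take y1 = True.
Branch on y2: take y2 = True.
Try y3 = True.
The remaining clauses are satisfied by y4 = False, y5 = False, y6 = True, y7 = True.
So y1 = T  y2 = T  y3 = T  y4 = F  y5 = F  y6 = T  y7 = T is a satisfying assignment.

SATISFIABLE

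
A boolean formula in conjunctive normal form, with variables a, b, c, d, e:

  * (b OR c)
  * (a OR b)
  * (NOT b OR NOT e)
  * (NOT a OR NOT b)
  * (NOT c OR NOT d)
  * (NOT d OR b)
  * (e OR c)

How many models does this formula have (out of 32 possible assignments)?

Satisfying assignments:
  a=F b=T c=T d=F e=F
  a=T b=F c=T d=F e=F
  a=T b=F c=T d=F e=T
Count: 3.

3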